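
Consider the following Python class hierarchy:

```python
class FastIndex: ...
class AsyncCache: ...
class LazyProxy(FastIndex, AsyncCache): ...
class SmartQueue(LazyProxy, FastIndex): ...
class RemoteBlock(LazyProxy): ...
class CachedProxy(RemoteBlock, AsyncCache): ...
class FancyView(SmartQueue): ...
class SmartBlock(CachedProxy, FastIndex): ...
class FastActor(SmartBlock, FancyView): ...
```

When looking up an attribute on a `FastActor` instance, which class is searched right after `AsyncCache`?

object

L[FastActor] = FastActor + merge(L[SmartBlock], L[FancyView], [SmartBlock FancyView])
  take SmartBlock:  [SmartBlock CachedProxy RemoteBlock LazyProxy FastIndex AsyncCache object] + [FancyView SmartQueue LazyProxy FastIndex AsyncCache object] + [SmartBlock FancyView]
  take CachedProxy:  [CachedProxy RemoteBlock LazyProxy FastIndex AsyncCache object] + [FancyView SmartQueue LazyProxy FastIndex AsyncCache object] + [FancyView]
  take RemoteBlock:  [RemoteBlock LazyProxy FastIndex AsyncCache object] + [FancyView SmartQueue LazyProxy FastIndex AsyncCache object] + [FancyView]
  take FancyView:  [LazyProxy FastIndex AsyncCache object] + [FancyView SmartQueue LazyProxy FastIndex AsyncCache object] + [FancyView]
  take SmartQueue:  [LazyProxy FastIndex AsyncCache object] + [SmartQueue LazyProxy FastIndex AsyncCache object]
  take LazyProxy:  [LazyProxy FastIndex AsyncCache object] + [LazyProxy FastIndex AsyncCache object]
  take FastIndex:  [FastIndex AsyncCache object] + [FastIndex AsyncCache object]
  take AsyncCache:  [AsyncCache object] + [AsyncCache object]
  take object:  [object] + [object]
MRO: FastActor SmartBlock CachedProxy RemoteBlock FancyView SmartQueue LazyProxy FastIndex AsyncCache object
AsyncCache is at position 8; next is object.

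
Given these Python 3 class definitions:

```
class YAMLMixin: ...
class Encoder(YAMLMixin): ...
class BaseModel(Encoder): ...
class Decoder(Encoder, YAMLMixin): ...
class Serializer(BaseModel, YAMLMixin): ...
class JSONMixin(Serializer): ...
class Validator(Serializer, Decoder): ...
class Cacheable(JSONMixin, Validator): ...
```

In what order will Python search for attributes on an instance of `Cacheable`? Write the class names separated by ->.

Cacheable -> JSONMixin -> Validator -> Serializer -> BaseModel -> Decoder -> Encoder -> YAMLMixin -> object

L[Cacheable] = Cacheable + merge(L[JSONMixin], L[Validator], [JSONMixin Validator])
  take JSONMixin:  [JSONMixin Serializer BaseModel Encoder YAMLMixin object] + [Validator Serializer BaseModel Decoder Encoder YAMLMixin object] + [JSONMixin Validator]
  take Validator:  [Serializer BaseModel Encoder YAMLMixin object] + [Validator Serializer BaseModel Decoder Encoder YAMLMixin object] + [Validator]
  take Serializer:  [Serializer BaseModel Encoder YAMLMixin object] + [Serializer BaseModel Decoder Encoder YAMLMixin object]
  take BaseModel:  [BaseModel Encoder YAMLMixin object] + [BaseModel Decoder Encoder YAMLMixin object]
  take Decoder:  [Encoder YAMLMixin object] + [Decoder Encoder YAMLMixin object]
  take Encoder:  [Encoder YAMLMixin object] + [Encoder YAMLMixin object]
  take YAMLMixin:  [YAMLMixin object] + [YAMLMixin object]
  take object:  [object] + [object]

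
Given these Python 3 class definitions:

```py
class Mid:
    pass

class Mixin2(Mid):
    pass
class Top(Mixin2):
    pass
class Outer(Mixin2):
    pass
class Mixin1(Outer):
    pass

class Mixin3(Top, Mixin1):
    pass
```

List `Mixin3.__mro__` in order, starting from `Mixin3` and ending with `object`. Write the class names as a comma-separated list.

Mixin3, Top, Mixin1, Outer, Mixin2, Mid, object

L[Mixin3] = Mixin3 + merge(L[Top], L[Mixin1], [Top Mixin1])
  take Top:  [Top Mixin2 Mid object] + [Mixin1 Outer Mixin2 Mid object] + [Top Mixin1]
  take Mixin1:  [Mixin2 Mid object] + [Mixin1 Outer Mixin2 Mid object] + [Mixin1]
  take Outer:  [Mixin2 Mid object] + [Outer Mixin2 Mid object]
  take Mixin2:  [Mixin2 Mid object] + [Mixin2 Mid object]
  take Mid:  [Mid object] + [Mid object]
  take object:  [object] + [object]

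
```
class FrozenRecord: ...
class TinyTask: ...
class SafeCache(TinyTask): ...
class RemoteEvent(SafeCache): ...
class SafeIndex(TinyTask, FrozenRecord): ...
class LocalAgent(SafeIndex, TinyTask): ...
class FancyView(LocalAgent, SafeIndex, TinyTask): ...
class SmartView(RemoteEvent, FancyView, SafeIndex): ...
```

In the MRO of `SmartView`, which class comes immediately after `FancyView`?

LocalAgent

L[SmartView] = SmartView + merge(L[RemoteEvent], L[FancyView], L[SafeIndex], [RemoteEvent FancyView SafeIndex])
  take RemoteEvent:  [RemoteEvent SafeCache TinyTask object] + [FancyView LocalAgent SafeIndex TinyTask FrozenRecord object] + [SafeIndex TinyTask FrozenRecord object] + [RemoteEvent FancyView SafeIndex]
  take SafeCache:  [SafeCache TinyTask object] + [FancyView LocalAgent SafeIndex TinyTask FrozenRecord object] + [SafeIndex TinyTask FrozenRecord object] + [FancyView SafeIndex]
  take FancyView:  [TinyTask object] + [FancyView LocalAgent SafeIndex TinyTask FrozenRecord object] + [SafeIndex TinyTask FrozenRecord object] + [FancyView SafeIndex]
  take LocalAgent:  [TinyTask object] + [LocalAgent SafeIndex TinyTask FrozenRecord object] + [SafeIndex TinyTask FrozenRecord object] + [SafeIndex]
  take SafeIndex:  [TinyTask object] + [SafeIndex TinyTask FrozenRecord object] + [SafeIndex TinyTask FrozenRecord object] + [SafeIndex]
  take TinyTask:  [TinyTask object] + [TinyTask FrozenRecord object] + [TinyTask FrozenRecord object]
  take FrozenRecord:  [object] + [FrozenRecord object] + [FrozenRecord object]
  take object:  [object] + [object] + [object]
MRO: SmartView RemoteEvent SafeCache FancyView LocalAgent SafeIndex TinyTask FrozenRecord object
FancyView is at position 3; next is LocalAgent.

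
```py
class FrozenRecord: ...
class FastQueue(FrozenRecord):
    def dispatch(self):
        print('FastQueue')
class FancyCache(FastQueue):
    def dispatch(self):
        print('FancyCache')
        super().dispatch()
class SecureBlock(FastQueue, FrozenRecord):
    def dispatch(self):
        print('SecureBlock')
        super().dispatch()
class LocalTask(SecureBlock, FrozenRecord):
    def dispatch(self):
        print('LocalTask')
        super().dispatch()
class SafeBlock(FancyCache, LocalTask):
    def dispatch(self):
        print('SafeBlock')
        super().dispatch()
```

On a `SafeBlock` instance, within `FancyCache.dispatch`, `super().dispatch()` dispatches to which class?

LocalTask

L[SafeBlock] = SafeBlock + merge(L[FancyCache], L[LocalTask], [FancyCache LocalTask])
  take FancyCache:  [FancyCache FastQueue FrozenRecord object] + [LocalTask SecureBlock FastQueue FrozenRecord object] + [FancyCache LocalTask]
  take LocalTask:  [FastQueue FrozenRecord object] + [LocalTask SecureBlock FastQueue FrozenRecord object] + [LocalTask]
  take SecureBlock:  [FastQueue FrozenRecord object] + [SecureBlock FastQueue FrozenRecord object]
  take FastQueue:  [FastQueue FrozenRecord object] + [FastQueue FrozenRecord object]
  take FrozenRecord:  [FrozenRecord object] + [FrozenRecord object]
  take object:  [object] + [object]
MRO: SafeBlock FancyCache LocalTask SecureBlock FastQueue FrozenRecord object
super() in FancyCache.dispatch on a SafeBlock instance goes to the class after FancyCache in SafeBlock's MRO: LocalTask.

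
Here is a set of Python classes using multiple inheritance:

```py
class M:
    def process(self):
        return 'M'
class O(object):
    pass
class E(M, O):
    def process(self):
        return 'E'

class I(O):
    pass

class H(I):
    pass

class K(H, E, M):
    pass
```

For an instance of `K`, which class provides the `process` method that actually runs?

L[K] = K + merge(L[H], L[E], L[M], [H E M])
  take H:  [H I O object] + [E M O object] + [M object] + [H E M]
  take I:  [I O object] + [E M O object] + [M object] + [E M]
  take E:  [O object] + [E M O object] + [M object] + [E M]
  take M:  [O object] + [M O object] + [M object] + [M]
  take O:  [O object] + [O object] + [object]
  take object:  [object] + [object] + [object]
MRO: K H I E M O object
process is defined in: E, M. First along the MRO is E.

E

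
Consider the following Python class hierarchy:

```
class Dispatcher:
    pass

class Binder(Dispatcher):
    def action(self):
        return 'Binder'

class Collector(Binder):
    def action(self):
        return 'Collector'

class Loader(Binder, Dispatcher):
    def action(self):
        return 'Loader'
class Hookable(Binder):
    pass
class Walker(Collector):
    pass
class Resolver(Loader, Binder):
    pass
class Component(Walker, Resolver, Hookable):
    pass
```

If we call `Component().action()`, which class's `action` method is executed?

Collector

L[Component] = Component + merge(L[Walker], L[Resolver], L[Hookable], [Walker Resolver Hookable])
  take Walker:  [Walker Collector Binder Dispatcher object] + [Resolver Loader Binder Dispatcher object] + [Hookable Binder Dispatcher object] + [Walker Resolver Hookable]
  take Collector:  [Collector Binder Dispatcher object] + [Resolver Loader Binder Dispatcher object] + [Hookable Binder Dispatcher object] + [Resolver Hookable]
  take Resolver:  [Binder Dispatcher object] + [Resolver Loader Binder Dispatcher object] + [Hookable Binder Dispatcher object] + [Resolver Hookable]
  take Loader:  [Binder Dispatcher object] + [Loader Binder Dispatcher object] + [Hookable Binder Dispatcher object] + [Hookable]
  take Hookable:  [Binder Dispatcher object] + [Binder Dispatcher object] + [Hookable Binder Dispatcher object] + [Hookable]
  take Binder:  [Binder Dispatcher object] + [Binder Dispatcher object] + [Binder Dispatcher object]
  take Dispatcher:  [Dispatcher object] + [Dispatcher object] + [Dispatcher object]
  take object:  [object] + [object] + [object]
MRO: Component Walker Collector Resolver Loader Hookable Binder Dispatcher object
action is defined in: Binder, Collector, Loader. First along the MRO is Collector.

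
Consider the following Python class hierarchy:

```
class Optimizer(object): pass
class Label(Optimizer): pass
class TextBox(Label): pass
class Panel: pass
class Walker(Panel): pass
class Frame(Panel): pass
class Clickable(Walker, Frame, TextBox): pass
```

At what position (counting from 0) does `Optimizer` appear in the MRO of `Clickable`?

L[Clickable] = Clickable + merge(L[Walker], L[Frame], L[TextBox], [Walker Frame TextBox])
  take Walker:  [Walker Panel object] + [Frame Panel object] + [TextBox Label Optimizer object] + [Walker Frame TextBox]
  take Frame:  [Panel object] + [Frame Panel object] + [TextBox Label Optimizer object] + [Frame TextBox]
  take Panel:  [Panel object] + [Panel object] + [TextBox Label Optimizer object] + [TextBox]
  take TextBox:  [object] + [object] + [TextBox Label Optimizer object] + [TextBox]
  take Label:  [object] + [object] + [Label Optimizer object]
  take Optimizer:  [object] + [object] + [Optimizer object]
  take object:  [object] + [object] + [object]
MRO: Clickable Walker Frame Panel TextBox Label Optimizer object
Optimizer sits at index 6.

6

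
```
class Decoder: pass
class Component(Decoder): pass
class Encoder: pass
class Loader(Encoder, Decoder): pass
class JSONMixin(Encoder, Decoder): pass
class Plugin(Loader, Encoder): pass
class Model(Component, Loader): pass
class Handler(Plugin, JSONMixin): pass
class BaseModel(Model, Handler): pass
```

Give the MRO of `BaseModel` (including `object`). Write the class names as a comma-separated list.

BaseModel, Model, Component, Handler, Plugin, Loader, JSONMixin, Encoder, Decoder, object

L[BaseModel] = BaseModel + merge(L[Model], L[Handler], [Model Handler])
  take Model:  [Model Component Loader Encoder Decoder object] + [Handler Plugin Loader JSONMixin Encoder Decoder object] + [Model Handler]
  take Component:  [Component Loader Encoder Decoder object] + [Handler Plugin Loader JSONMixin Encoder Decoder object] + [Handler]
  take Handler:  [Loader Encoder Decoder object] + [Handler Plugin Loader JSONMixin Encoder Decoder object] + [Handler]
  take Plugin:  [Loader Encoder Decoder object] + [Plugin Loader JSONMixin Encoder Decoder object]
  take Loader:  [Loader Encoder Decoder object] + [Loader JSONMixin Encoder Decoder object]
  take JSONMixin:  [Encoder Decoder object] + [JSONMixin Encoder Decoder object]
  take Encoder:  [Encoder Decoder object] + [Encoder Decoder object]
  take Decoder:  [Decoder object] + [Decoder object]
  take object:  [object] + [object]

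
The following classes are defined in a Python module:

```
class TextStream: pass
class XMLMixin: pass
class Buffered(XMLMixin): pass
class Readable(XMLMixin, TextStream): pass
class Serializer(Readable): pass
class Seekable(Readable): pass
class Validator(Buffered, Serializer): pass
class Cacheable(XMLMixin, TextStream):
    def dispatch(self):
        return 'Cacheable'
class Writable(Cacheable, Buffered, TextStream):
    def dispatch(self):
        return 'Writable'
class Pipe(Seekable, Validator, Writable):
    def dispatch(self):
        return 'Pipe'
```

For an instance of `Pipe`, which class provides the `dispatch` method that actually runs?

Pipe

L[Pipe] = Pipe + merge(L[Seekable], L[Validator], L[Writable], [Seekable Validator Writable])
  take Seekable:  [Seekable Readable XMLMixin TextStream object] + [Validator Buffered Serializer Readable XMLMixin TextStream object] + [Writable Cacheable Buffered XMLMixin TextStream object] + [Seekable Validator Writable]
  take Validator:  [Readable XMLMixin TextStream object] + [Validator Buffered Serializer Readable XMLMixin TextStream object] + [Writable Cacheable Buffered XMLMixin TextStream object] + [Validator Writable]
  take Writable:  [Readable XMLMixin TextStream object] + [Buffered Serializer Readable XMLMixin TextStream object] + [Writable Cacheable Buffered XMLMixin TextStream object] + [Writable]
  take Cacheable:  [Readable XMLMixin TextStream object] + [Buffered Serializer Readable XMLMixin TextStream object] + [Cacheable Buffered XMLMixin TextStream object]
  take Buffered:  [Readable XMLMixin TextStream object] + [Buffered Serializer Readable XMLMixin TextStream object] + [Buffered XMLMixin TextStream object]
  take Serializer:  [Readable XMLMixin TextStream object] + [Serializer Readable XMLMixin TextStream object] + [XMLMixin TextStream object]
  take Readable:  [Readable XMLMixin TextStream object] + [Readable XMLMixin TextStream object] + [XMLMixin TextStream object]
  take XMLMixin:  [XMLMixin TextStream object] + [XMLMixin TextStream object] + [XMLMixin TextStream object]
  take TextStream:  [TextStream object] + [TextStream object] + [TextStream object]
  take object:  [object] + [object] + [object]
MRO: Pipe Seekable Validator Writable Cacheable Buffered Serializer Readable XMLMixin TextStream object
dispatch is defined in: Cacheable, Pipe, Writable. First along the MRO is Pipe.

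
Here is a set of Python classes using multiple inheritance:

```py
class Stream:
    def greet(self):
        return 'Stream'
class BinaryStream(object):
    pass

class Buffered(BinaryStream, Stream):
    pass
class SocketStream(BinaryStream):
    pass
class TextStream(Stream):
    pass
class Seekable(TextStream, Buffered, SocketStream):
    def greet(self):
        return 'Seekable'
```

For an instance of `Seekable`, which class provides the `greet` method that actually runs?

L[Seekable] = Seekable + merge(L[TextStream], L[Buffered], L[SocketStream], [TextStream Buffered SocketStream])
  take TextStream:  [TextStream Stream object] + [Buffered BinaryStream Stream object] + [SocketStream BinaryStream object] + [TextStream Buffered SocketStream]
  take Buffered:  [Stream object] + [Buffered BinaryStream Stream object] + [SocketStream BinaryStream object] + [Buffered SocketStream]
  take SocketStream:  [Stream object] + [BinaryStream Stream object] + [SocketStream BinaryStream object] + [SocketStream]
  take BinaryStream:  [Stream object] + [BinaryStream Stream object] + [BinaryStream object]
  take Stream:  [Stream object] + [Stream object] + [object]
  take object:  [object] + [object] + [object]
MRO: Seekable TextStream Buffered SocketStream BinaryStream Stream object
greet is defined in: Seekable, Stream. First along the MRO is Seekable.

Seekable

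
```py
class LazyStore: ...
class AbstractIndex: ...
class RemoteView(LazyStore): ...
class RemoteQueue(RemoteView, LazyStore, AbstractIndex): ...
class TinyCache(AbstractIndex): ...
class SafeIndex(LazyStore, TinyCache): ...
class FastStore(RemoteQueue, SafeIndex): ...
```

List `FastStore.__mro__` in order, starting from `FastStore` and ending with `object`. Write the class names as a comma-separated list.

L[FastStore] = FastStore + merge(L[RemoteQueue], L[SafeIndex], [RemoteQueue SafeIndex])
  take RemoteQueue:  [RemoteQueue RemoteView LazyStore AbstractIndex object] + [SafeIndex LazyStore TinyCache AbstractIndex object] + [RemoteQueue SafeIndex]
  take RemoteView:  [RemoteView LazyStore AbstractIndex object] + [SafeIndex LazyStore TinyCache AbstractIndex object] + [SafeIndex]
  take SafeIndex:  [LazyStore AbstractIndex object] + [SafeIndex LazyStore TinyCache AbstractIndex object] + [SafeIndex]
  take LazyStore:  [LazyStore AbstractIndex object] + [LazyStore TinyCache AbstractIndex object]
  take TinyCache:  [AbstractIndex object] + [TinyCache AbstractIndex object]
  take AbstractIndex:  [AbstractIndex object] + [AbstractIndex object]
  take object:  [object] + [object]

FastStore, RemoteQueue, RemoteView, SafeIndex, LazyStore, TinyCache, AbstractIndex, object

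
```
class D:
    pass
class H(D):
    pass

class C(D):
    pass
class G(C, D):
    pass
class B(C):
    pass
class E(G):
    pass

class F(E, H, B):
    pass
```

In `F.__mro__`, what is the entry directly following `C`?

L[F] = F + merge(L[E], L[H], L[B], [E H B])
  take E:  [E G C D object] + [H D object] + [B C D object] + [E H B]
  take G:  [G C D object] + [H D object] + [B C D object] + [H B]
  take H:  [C D object] + [H D object] + [B C D object] + [H B]
  take B:  [C D object] + [D object] + [B C D object] + [B]
  take C:  [C D object] + [D object] + [C D object]
  take D:  [D object] + [D object] + [D object]
  take object:  [object] + [object] + [object]
MRO: F E G H B C D object
C is at position 5; next is D.

D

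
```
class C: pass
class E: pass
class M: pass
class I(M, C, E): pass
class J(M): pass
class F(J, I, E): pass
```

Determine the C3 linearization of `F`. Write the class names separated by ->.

L[F] = F + merge(L[J], L[I], L[E], [J I E])
  take J:  [J M object] + [I M C E object] + [E object] + [J I E]
  take I:  [M object] + [I M C E object] + [E object] + [I E]
  take M:  [M object] + [M C E object] + [E object] + [E]
  take C:  [object] + [C E object] + [E object] + [E]
  take E:  [object] + [E object] + [E object] + [E]
  take object:  [object] + [object] + [object]

F -> J -> I -> M -> C -> E -> object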